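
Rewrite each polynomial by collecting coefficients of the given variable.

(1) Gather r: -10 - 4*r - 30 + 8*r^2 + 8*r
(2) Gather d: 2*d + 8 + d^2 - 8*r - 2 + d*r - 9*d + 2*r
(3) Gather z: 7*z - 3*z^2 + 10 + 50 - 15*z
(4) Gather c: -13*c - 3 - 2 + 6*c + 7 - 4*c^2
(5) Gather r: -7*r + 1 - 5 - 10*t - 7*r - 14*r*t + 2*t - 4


(1) = 8*r^2 + 4*r - 40
(2) = d^2 + d*(r - 7) - 6*r + 6
(3) = -3*z^2 - 8*z + 60
(4) = -4*c^2 - 7*c + 2
(5) = r*(-14*t - 14) - 8*t - 8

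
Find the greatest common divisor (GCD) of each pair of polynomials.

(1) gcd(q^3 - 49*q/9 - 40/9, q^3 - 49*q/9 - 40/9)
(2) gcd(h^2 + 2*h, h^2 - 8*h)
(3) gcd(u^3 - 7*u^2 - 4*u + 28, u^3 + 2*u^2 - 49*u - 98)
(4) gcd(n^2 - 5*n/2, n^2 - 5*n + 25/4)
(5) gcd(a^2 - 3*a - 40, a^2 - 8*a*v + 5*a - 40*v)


(1) = q^3 - 49*q/9 - 40/9
(2) = h
(3) = gcd((u - 7)*(u - 2)*(u + 2), (u - 7)*(u + 2)*(u + 7)) = u^2 - 5*u - 14
(4) = n - 5/2
(5) = a + 5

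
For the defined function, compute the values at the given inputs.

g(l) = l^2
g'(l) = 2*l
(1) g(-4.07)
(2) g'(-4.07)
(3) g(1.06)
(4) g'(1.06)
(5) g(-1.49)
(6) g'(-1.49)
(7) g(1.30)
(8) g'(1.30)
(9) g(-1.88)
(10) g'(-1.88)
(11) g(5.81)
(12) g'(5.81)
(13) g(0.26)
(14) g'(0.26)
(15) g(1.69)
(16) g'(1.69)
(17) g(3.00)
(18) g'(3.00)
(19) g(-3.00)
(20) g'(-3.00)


(1) = 16.56
(2) = -8.14
(3) = 1.12
(4) = 2.12
(5) = 2.22
(6) = -2.98
(7) = 1.69
(8) = 2.60
(9) = 3.53
(10) = -3.76
(11) = 33.76
(12) = 11.62
(13) = 0.07
(14) = 0.52
(15) = 2.86
(16) = 3.38
(17) = 9.00
(18) = 6.00
(19) = 9.00
(20) = -6.00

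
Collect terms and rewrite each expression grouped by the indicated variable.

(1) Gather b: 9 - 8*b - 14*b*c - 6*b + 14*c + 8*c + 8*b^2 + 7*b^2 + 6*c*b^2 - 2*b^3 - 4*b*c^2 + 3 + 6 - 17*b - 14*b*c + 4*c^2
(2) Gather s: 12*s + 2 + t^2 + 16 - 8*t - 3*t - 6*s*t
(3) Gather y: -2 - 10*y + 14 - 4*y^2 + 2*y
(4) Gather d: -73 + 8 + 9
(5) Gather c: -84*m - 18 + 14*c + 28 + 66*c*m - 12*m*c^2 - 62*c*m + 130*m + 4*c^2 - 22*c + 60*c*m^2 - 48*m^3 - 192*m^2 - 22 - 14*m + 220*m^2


(1) = -2*b^3 + b^2*(6*c + 15) + b*(-4*c^2 - 28*c - 31) + 4*c^2 + 22*c + 18
(2) = s*(12 - 6*t) + t^2 - 11*t + 18
(3) = -4*y^2 - 8*y + 12
(4) = -56
(5) = c^2*(4 - 12*m) + c*(60*m^2 + 4*m - 8) - 48*m^3 + 28*m^2 + 32*m - 12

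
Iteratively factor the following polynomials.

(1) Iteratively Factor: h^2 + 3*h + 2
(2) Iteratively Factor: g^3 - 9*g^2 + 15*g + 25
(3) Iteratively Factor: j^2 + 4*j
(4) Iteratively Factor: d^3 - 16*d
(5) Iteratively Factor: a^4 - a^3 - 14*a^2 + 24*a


(1) = (h + 1)*(h + 2)
(2) = (g - 5)*(g^2 - 4*g - 5) = (g - 5)*(g + 1)*(g - 5)
(3) = (j)*(j + 4)
(4) = (d + 4)*(d^2 - 4*d) = (d - 4)*(d + 4)*(d)
(5) = (a)*(a^3 - a^2 - 14*a + 24) = a*(a + 4)*(a^2 - 5*a + 6) = a*(a - 2)*(a + 4)*(a - 3)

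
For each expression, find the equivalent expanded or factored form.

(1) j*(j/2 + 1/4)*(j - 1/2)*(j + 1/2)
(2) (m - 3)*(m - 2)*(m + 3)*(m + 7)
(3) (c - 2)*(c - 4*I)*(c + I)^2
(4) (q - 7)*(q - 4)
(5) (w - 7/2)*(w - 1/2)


(1) = j^4/2 + j^3/4 - j^2/8 - j/16
(2) = m^4 + 5*m^3 - 23*m^2 - 45*m + 126
(3) = c^4 - 2*c^3 - 2*I*c^3 + 7*c^2 + 4*I*c^2 - 14*c + 4*I*c - 8*I
(4) = q^2 - 11*q + 28
(5) = w^2 - 4*w + 7/4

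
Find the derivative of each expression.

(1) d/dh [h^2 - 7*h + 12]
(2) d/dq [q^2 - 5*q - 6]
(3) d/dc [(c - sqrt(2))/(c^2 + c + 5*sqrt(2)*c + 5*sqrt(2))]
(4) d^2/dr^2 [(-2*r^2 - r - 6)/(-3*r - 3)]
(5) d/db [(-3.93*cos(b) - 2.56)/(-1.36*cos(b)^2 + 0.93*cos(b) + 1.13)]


(1) = 2*h - 7
(2) = 2*q - 5
(3) = (c^2 + c + 5*sqrt(2)*c - (c - sqrt(2))*(2*c + 1 + 5*sqrt(2)) + 5*sqrt(2))/(c^2 + c + 5*sqrt(2)*c + 5*sqrt(2))^2
(4) = 14/(3*(r^3 + 3*r^2 + 3*r + 1))
(5) = (5.3448*cos(b)^2 + 6.9632*cos(b) + 2.0601)*sin(b)/(1.8496*cos(b)^4 - 2.5296*cos(b)^3 - 2.2087*cos(b)^2 + 2.1018*cos(b) + 1.2769)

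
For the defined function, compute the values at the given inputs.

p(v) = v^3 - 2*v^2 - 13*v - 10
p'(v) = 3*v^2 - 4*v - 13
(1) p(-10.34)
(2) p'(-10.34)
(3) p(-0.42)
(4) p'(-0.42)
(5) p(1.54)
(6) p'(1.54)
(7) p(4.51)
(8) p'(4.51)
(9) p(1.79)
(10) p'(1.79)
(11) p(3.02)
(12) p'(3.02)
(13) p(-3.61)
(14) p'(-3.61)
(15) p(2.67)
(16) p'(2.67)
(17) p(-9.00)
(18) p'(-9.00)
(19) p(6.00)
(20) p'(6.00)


(1) = -1194.92
(2) = 349.11
(3) = -4.97
(4) = -10.79
(5) = -31.11
(6) = -12.05
(7) = -17.58
(8) = 29.98
(9) = -33.94
(10) = -10.55
(11) = -39.96
(12) = 2.28
(13) = -36.18
(14) = 40.54
(15) = -39.93
(16) = -2.29
(17) = -784.00
(18) = 266.00
(19) = 56.00
(20) = 71.00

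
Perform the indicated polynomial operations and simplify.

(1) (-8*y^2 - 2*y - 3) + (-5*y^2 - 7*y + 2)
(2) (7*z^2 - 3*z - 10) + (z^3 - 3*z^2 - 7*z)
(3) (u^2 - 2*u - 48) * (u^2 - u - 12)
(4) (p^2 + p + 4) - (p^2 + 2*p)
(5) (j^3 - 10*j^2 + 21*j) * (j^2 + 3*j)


(1) = -13*y^2 - 9*y - 1
(2) = z^3 + 4*z^2 - 10*z - 10
(3) = u^4 - 3*u^3 - 58*u^2 + 72*u + 576
(4) = 4 - p
(5) = j^5 - 7*j^4 - 9*j^3 + 63*j^2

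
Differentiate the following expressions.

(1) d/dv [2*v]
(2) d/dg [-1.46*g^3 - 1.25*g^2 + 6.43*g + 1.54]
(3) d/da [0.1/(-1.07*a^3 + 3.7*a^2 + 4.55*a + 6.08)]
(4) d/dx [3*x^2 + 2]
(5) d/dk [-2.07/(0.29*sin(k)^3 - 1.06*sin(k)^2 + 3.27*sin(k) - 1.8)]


(1) = 2
(2) = -4.38*g^2 - 2.5*g + 6.43
(3) = (0.321*a^2 - 0.74*a - 0.455)/(-1.07*a^3 + 3.7*a^2 + 4.55*a + 6.08)^2
(4) = 6*x
(5) = (1.8009*sin(k)^2 - 4.3884*sin(k) + 6.7689)*cos(k)/(0.29*sin(k)^3 - 1.06*sin(k)^2 + 3.27*sin(k) - 1.8)^2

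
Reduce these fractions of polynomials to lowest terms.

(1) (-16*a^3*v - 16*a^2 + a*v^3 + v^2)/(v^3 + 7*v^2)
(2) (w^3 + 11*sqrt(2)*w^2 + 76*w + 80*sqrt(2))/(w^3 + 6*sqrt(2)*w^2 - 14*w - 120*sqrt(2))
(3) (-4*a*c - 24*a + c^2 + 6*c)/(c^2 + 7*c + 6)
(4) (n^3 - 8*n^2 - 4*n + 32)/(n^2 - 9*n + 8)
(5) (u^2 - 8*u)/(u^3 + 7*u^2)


(1) = (-16*a^3*v - 16*a^2 + a*v^3 + v^2)/(v^3 + 7*v^2)
(2) = (w + 2*sqrt(2))/(w - 3*sqrt(2))
(3) = (-4*a + c)/(c + 1)
(4) = (n^2 - 4)/(n - 1)
(5) = (u - 8)/(u^2 + 7*u)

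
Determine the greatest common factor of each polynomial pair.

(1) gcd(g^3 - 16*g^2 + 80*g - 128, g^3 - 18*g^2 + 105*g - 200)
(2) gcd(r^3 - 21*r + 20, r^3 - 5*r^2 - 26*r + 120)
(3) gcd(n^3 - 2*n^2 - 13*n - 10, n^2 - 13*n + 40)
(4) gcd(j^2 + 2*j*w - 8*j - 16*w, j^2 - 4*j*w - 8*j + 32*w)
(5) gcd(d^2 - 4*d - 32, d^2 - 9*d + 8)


(1) = gcd((g - 8)*(g - 4)^2, (g - 8)*(g - 5)^2) = g - 8
(2) = gcd((r - 4)*(r - 1)*(r + 5), (r - 6)*(r - 4)*(r + 5)) = r^2 + r - 20
(3) = n - 5
(4) = j - 8
(5) = gcd((d - 8)*(d + 4), (d - 8)*(d - 1)) = d - 8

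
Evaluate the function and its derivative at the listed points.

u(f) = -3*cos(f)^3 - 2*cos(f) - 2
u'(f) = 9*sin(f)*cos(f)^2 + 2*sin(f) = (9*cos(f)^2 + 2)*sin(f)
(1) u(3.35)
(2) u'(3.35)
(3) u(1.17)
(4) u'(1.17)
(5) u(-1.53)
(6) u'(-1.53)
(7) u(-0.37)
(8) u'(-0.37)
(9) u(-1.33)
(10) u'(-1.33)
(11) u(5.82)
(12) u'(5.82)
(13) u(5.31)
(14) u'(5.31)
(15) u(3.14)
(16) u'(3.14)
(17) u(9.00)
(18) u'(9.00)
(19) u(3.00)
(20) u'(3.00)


(1) = 2.77
(2) = -2.20
(3) = -2.96
(4) = 3.10
(5) = -2.08
(6) = -2.01
(7) = -6.30
(8) = -3.55
(9) = -2.52
(10) = -2.44
(11) = -5.94
(12) = -4.11
(13) = -3.66
(14) = -4.01
(15) = 3.00
(16) = 0.02
(17) = 2.09
(18) = 3.90
(19) = 2.89
(20) = 1.53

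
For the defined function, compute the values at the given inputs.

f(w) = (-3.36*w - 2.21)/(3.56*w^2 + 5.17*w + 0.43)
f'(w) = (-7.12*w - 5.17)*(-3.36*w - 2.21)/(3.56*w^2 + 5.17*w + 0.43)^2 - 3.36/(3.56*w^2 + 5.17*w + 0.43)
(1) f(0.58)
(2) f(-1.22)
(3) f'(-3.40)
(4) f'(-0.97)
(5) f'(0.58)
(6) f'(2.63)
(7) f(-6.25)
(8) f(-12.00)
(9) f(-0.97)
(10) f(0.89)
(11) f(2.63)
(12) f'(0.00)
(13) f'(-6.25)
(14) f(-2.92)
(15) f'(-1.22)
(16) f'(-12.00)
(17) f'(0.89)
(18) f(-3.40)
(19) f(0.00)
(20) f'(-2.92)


(1) = -0.90
(2) = -3.26
(3) = 0.16
(4) = 3.91
(5) = 1.08
(6) = 0.09
(7) = 0.18
(8) = 0.08
(9) = -0.85
(10) = -0.66
(11) = -0.29
(12) = 53.98
(13) = 0.03
(14) = 0.48
(15) = 25.64
(16) = 0.01
(17) = 0.54
(18) = 0.38
(19) = -5.14
(20) = 0.27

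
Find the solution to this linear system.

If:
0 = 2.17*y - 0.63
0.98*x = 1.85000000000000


Then:
x = 1.89
y = 0.29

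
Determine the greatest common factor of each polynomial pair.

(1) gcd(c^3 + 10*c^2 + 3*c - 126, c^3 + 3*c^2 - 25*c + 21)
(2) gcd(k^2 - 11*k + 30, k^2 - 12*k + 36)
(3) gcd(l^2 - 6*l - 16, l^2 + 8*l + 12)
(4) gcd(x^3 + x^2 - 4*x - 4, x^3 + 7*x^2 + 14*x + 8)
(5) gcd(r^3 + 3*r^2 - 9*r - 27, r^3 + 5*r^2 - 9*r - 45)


(1) = gcd((c - 3)*(c + 6)*(c + 7), (c - 3)*(c - 1)*(c + 7)) = c^2 + 4*c - 21
(2) = k - 6
(3) = gcd((l - 8)*(l + 2), (l + 2)*(l + 6)) = l + 2
(4) = x^2 + 3*x + 2
(5) = gcd((r - 3)*(r + 3)^2, (r - 3)*(r + 3)*(r + 5)) = r^2 - 9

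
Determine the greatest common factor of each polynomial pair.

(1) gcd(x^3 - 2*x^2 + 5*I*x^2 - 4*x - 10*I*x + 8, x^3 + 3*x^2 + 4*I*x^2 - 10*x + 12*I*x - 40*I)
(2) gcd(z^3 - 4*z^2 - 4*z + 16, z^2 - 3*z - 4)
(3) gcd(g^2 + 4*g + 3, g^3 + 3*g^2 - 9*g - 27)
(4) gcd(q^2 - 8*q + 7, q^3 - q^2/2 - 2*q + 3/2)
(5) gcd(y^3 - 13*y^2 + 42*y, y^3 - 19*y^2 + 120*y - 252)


(1) = gcd((x - 2)*(x + I)*(x + 4*I), (x - 2)*(x + 5)*(x + 4*I)) = x^2 + x*(-2 + 4*I) - 8*I
(2) = z - 4
(3) = gcd((g + 1)*(g + 3), (g - 3)*(g + 3)^2) = g + 3
(4) = gcd((q - 7)*(q - 1), (q - 1)^2*(q + 3/2)) = q - 1
(5) = gcd(y*(y - 7)*(y - 6), (y - 7)*(y - 6)^2) = y^2 - 13*y + 42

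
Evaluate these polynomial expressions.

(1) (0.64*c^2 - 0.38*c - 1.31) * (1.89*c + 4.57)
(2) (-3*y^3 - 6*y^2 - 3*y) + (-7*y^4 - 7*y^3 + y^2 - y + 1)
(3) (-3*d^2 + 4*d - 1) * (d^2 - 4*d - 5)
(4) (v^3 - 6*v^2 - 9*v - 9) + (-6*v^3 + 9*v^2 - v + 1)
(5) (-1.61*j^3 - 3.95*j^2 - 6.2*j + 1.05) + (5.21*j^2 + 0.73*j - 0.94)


(1) = 1.2096*c^3 + 2.2066*c^2 - 4.2125*c - 5.9867
(2) = -7*y^4 - 10*y^3 - 5*y^2 - 4*y + 1
(3) = -3*d^4 + 16*d^3 - 2*d^2 - 16*d + 5
(4) = -5*v^3 + 3*v^2 - 10*v - 8
(5) = -1.61*j^3 + 1.26*j^2 - 5.47*j + 0.11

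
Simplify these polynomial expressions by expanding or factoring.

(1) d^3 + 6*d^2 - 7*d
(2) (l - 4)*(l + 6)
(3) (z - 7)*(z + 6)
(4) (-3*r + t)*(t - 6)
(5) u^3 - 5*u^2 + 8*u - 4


(1) = d*(d - 1)*(d + 7)
(2) = l^2 + 2*l - 24
(3) = z^2 - z - 42
(4) = -3*r*t + 18*r + t^2 - 6*t
(5) = (u - 2)^2*(u - 1)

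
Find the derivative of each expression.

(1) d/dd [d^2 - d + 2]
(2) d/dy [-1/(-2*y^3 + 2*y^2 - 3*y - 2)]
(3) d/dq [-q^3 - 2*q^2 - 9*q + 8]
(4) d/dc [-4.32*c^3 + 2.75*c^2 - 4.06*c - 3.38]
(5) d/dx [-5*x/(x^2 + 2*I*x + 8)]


(1) = 2*d - 1
(2) = (-6*y^2 + 4*y - 3)/(2*y^3 - 2*y^2 + 3*y + 2)^2
(3) = -3*q^2 - 4*q - 9
(4) = -12.96*c^2 + 5.5*c - 4.06
(5) = 5*(x^2 - 8)/(x^4 + 4*I*x^3 + 12*x^2 + 32*I*x + 64)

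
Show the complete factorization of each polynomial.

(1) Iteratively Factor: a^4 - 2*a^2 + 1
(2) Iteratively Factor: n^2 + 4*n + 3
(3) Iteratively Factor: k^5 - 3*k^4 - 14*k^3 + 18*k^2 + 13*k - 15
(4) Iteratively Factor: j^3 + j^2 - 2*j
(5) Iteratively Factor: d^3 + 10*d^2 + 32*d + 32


(1) = (a - 1)*(a^3 + a^2 - a - 1) = (a - 1)*(a + 1)*(a^2 - 1) = (a - 1)^2*(a + 1)*(a + 1)
(2) = (n + 3)*(n + 1)
(3) = (k - 5)*(k^4 + 2*k^3 - 4*k^2 - 2*k + 3) = (k - 5)*(k - 1)*(k^3 + 3*k^2 - k - 3) = (k - 5)*(k - 1)*(k + 1)*(k^2 + 2*k - 3) = (k - 5)*(k - 1)^2*(k + 1)*(k + 3)
(4) = (j)*(j^2 + j - 2) = j*(j - 1)*(j + 2)
(5) = (d + 4)*(d^2 + 6*d + 8) = (d + 2)*(d + 4)*(d + 4)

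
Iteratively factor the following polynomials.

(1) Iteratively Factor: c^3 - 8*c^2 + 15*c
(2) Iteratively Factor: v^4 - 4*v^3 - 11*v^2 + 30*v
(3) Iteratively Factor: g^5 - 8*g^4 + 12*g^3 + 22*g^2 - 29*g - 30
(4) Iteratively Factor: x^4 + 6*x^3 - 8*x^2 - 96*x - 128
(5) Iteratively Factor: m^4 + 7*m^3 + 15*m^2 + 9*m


(1) = (c - 3)*(c^2 - 5*c) = (c - 5)*(c - 3)*(c)
(2) = (v - 2)*(v^3 - 2*v^2 - 15*v) = (v - 2)*(v + 3)*(v^2 - 5*v) = (v - 5)*(v - 2)*(v + 3)*(v)
(3) = (g + 1)*(g^4 - 9*g^3 + 21*g^2 + g - 30) = (g + 1)^2*(g^3 - 10*g^2 + 31*g - 30) = (g - 2)*(g + 1)^2*(g^2 - 8*g + 15) = (g - 5)*(g - 2)*(g + 1)^2*(g - 3)
(4) = (x + 2)*(x^3 + 4*x^2 - 16*x - 64) = (x + 2)*(x + 4)*(x^2 - 16) = (x - 4)*(x + 2)*(x + 4)*(x + 4)
(5) = (m)*(m^3 + 7*m^2 + 15*m + 9) = m*(m + 3)*(m^2 + 4*m + 3) = m*(m + 3)^2*(m + 1)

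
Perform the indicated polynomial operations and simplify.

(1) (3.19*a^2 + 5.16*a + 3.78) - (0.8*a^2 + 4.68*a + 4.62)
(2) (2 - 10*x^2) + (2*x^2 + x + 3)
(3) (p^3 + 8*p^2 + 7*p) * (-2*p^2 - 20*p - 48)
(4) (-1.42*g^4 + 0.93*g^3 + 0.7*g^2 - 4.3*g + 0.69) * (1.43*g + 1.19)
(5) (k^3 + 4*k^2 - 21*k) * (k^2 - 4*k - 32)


(1) = 2.39*a^2 + 0.48*a - 0.84
(2) = -8*x^2 + x + 5
(3) = -2*p^5 - 36*p^4 - 222*p^3 - 524*p^2 - 336*p
(4) = -2.0306*g^5 - 0.3599*g^4 + 2.1077*g^3 - 5.316*g^2 - 4.1303*g + 0.8211
(5) = k^5 - 69*k^3 - 44*k^2 + 672*k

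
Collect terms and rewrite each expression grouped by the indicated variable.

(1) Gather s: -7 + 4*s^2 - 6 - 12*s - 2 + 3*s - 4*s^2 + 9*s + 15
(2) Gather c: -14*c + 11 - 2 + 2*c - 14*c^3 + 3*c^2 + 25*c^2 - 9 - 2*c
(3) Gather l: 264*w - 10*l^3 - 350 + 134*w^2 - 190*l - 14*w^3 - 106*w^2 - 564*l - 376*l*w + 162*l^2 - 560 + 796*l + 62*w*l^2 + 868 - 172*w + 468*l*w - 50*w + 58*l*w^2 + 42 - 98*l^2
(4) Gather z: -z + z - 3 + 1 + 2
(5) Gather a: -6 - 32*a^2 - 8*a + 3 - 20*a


(1) = 0
(2) = -14*c^3 + 28*c^2 - 14*c
(3) = -10*l^3 + l^2*(62*w + 64) + l*(58*w^2 + 92*w + 42) - 14*w^3 + 28*w^2 + 42*w
(4) = 0
(5) = -32*a^2 - 28*a - 3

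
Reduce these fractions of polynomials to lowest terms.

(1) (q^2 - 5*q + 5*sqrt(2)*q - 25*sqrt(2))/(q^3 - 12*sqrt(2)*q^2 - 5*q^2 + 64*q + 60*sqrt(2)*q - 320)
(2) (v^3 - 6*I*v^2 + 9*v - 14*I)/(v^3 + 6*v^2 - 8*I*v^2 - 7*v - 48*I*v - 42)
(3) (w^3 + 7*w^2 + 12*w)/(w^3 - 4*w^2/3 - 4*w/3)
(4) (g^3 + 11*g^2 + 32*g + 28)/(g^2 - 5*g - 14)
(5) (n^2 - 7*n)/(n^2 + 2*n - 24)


(1) = (q + 5*sqrt(2))/(q^2 - 12*sqrt(2)*q + 64)
(2) = (v + 2*I)/(v + 6)
(3) = (3*w^2 + 21*w + 36)/(3*w^2 - 4*w - 4)
(4) = (g^2 + 9*g + 14)/(g - 7)
(5) = (n^2 - 7*n)/(n^2 + 2*n - 24)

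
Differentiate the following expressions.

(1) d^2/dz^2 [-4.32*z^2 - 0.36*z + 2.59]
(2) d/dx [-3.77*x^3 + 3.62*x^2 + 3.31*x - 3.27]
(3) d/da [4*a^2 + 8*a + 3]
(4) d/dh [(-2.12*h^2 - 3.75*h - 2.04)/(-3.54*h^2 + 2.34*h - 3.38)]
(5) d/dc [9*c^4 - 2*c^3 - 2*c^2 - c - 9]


(1) = -8.64000000000000
(2) = -11.31*x^2 + 7.24*x + 3.31
(3) = 8*a + 8
(4) = (-18.2358*h^2 - 0.112*h + 17.4486)/(12.5316*h^4 - 16.5672*h^3 + 29.406*h^2 - 15.8184*h + 11.4244)
(5) = 36*c^3 - 6*c^2 - 4*c - 1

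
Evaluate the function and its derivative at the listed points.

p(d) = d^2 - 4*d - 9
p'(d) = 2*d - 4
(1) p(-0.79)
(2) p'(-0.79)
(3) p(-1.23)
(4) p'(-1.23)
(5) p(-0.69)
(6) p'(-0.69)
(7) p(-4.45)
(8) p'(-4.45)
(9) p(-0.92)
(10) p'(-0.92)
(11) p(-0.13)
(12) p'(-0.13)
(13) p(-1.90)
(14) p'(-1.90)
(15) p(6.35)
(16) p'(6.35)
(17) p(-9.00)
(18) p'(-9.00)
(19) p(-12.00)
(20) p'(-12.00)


(1) = -5.22
(2) = -5.58
(3) = -2.57
(4) = -6.46
(5) = -5.76
(6) = -5.38
(7) = 28.60
(8) = -12.90
(9) = -4.47
(10) = -5.84
(11) = -8.46
(12) = -4.26
(13) = 2.21
(14) = -7.80
(15) = 5.92
(16) = 8.70
(17) = 108.00
(18) = -22.00
(19) = 183.00
(20) = -28.00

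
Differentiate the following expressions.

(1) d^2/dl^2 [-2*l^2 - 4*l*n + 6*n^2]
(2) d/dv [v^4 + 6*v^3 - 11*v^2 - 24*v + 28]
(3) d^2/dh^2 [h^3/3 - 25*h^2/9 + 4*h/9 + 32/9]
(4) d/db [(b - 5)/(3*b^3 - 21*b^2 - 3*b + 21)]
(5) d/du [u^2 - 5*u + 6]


(1) = -4
(2) = 4*v^3 + 18*v^2 - 22*v - 24
(3) = 2*h - 50/9
(4) = (b^3 - 7*b^2 - b + (b - 5)*(-3*b^2 + 14*b + 1) + 7)/(3*(b^3 - 7*b^2 - b + 7)^2)
(5) = 2*u - 5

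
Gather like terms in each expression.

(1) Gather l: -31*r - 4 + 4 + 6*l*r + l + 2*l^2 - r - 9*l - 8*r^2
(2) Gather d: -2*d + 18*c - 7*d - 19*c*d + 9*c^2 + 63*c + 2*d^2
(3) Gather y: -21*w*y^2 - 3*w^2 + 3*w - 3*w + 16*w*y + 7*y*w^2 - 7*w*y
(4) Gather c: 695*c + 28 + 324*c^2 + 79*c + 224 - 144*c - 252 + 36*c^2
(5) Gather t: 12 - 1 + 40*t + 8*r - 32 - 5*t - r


(1) = 2*l^2 + l*(6*r - 8) - 8*r^2 - 32*r
(2) = 9*c^2 + 81*c + 2*d^2 + d*(-19*c - 9)
(3) = -3*w^2 - 21*w*y^2 + y*(7*w^2 + 9*w)
(4) = 360*c^2 + 630*c
(5) = 7*r + 35*t - 21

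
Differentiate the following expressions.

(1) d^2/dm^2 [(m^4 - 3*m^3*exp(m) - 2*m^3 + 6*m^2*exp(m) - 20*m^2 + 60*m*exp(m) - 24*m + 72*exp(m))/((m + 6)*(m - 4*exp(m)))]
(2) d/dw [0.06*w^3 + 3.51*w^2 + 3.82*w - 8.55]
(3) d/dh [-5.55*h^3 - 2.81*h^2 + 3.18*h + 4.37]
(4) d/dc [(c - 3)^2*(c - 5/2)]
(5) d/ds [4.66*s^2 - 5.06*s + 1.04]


(1) = (m^7*exp(m) + 4*m^6*exp(2*m) + 12*m^6*exp(m) + 2*m^6 + 16*m^5*exp(2*m) + 4*m^5*exp(m) + 36*m^5 - 240*m^4*exp(2*m) - 608*m^4*exp(m) + 216*m^4 - 96*m^3*exp(3*m) - 192*m^3*exp(2*m) - 3352*m^3*exp(m) + 48*m^3 - 1728*m^2*exp(3*m) + 9792*m^2*exp(2*m) - 720*m^2*exp(m) - 10368*m*exp(3*m) + 9216*m*exp(2*m) + 864*m*exp(m) - 2304*exp(3*m) + 2304*exp(2*m) - 1728*exp(m))/(m^6 - 12*m^5*exp(m) + 18*m^5 + 48*m^4*exp(2*m) - 216*m^4*exp(m) + 108*m^4 - 64*m^3*exp(3*m) + 864*m^3*exp(2*m) - 1296*m^3*exp(m) + 216*m^3 - 1152*m^2*exp(3*m) + 5184*m^2*exp(2*m) - 2592*m^2*exp(m) - 6912*m*exp(3*m) + 10368*m*exp(2*m) - 13824*exp(3*m))
(2) = 0.18*w^2 + 7.02*w + 3.82
(3) = -16.65*h^2 - 5.62*h + 3.18
(4) = (c - 3)*(3*c - 8)
(5) = 9.32*s - 5.06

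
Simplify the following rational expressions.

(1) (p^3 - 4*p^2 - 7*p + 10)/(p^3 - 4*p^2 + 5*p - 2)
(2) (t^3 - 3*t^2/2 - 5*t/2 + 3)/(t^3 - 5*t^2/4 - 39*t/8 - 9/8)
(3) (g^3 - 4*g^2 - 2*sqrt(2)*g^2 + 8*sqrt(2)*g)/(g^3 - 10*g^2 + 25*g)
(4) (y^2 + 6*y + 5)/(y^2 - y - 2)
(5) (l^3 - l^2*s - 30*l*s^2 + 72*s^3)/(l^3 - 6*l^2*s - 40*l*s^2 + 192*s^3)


(1) = (p^2 - 3*p - 10)/(p^2 - 3*p + 2)
(2) = (4*t^2 - 12*t + 8)/(4*t^2 - 11*t - 3)
(3) = (g^2 + g*(-4 - 2*sqrt(2)) + 8*sqrt(2))/(g^2 - 10*g + 25)
(4) = (y + 5)/(y - 2)
(5) = (-l + 3*s)/(-l + 8*s)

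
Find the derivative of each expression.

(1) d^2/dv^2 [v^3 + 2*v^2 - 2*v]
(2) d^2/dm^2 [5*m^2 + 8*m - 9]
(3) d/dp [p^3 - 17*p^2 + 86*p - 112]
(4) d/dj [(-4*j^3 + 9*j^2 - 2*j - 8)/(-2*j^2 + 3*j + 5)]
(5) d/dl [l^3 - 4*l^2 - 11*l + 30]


(1) = 6*v + 4
(2) = 10
(3) = 3*p^2 - 34*p + 86
(4) = (8*j^4 - 24*j^3 - 37*j^2 + 58*j + 14)/(4*j^4 - 12*j^3 - 11*j^2 + 30*j + 25)
(5) = 3*l^2 - 8*l - 11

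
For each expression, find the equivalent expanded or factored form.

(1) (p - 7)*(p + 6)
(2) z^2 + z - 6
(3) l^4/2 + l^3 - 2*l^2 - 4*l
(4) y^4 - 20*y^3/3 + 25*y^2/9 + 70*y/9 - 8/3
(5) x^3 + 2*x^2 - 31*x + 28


(1) = p^2 - p - 42
(2) = (z - 2)*(z + 3)
(3) = l*(l/2 + 1)*(l - 2)*(l + 2)
(4) = (y - 6)*(y - 4/3)*(y - 1/3)*(y + 1)
(5) = (x - 4)*(x - 1)*(x + 7)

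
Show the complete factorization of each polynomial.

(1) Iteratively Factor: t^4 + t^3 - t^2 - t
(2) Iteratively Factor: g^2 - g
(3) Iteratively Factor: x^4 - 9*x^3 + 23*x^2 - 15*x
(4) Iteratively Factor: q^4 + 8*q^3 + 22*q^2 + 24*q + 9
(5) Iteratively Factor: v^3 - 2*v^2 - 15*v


(1) = (t + 1)*(t^3 - t) = (t - 1)*(t + 1)*(t^2 + t) = (t - 1)*(t + 1)^2*(t)
(2) = (g - 1)*(g)
(3) = (x)*(x^3 - 9*x^2 + 23*x - 15) = x*(x - 5)*(x^2 - 4*x + 3) = x*(x - 5)*(x - 1)*(x - 3)
(4) = (q + 1)*(q^3 + 7*q^2 + 15*q + 9) = (q + 1)^2*(q^2 + 6*q + 9) = (q + 1)^2*(q + 3)*(q + 3)
(5) = (v - 5)*(v^2 + 3*v) = (v - 5)*(v + 3)*(v)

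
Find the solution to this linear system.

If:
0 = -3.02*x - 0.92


Then:
x = -0.30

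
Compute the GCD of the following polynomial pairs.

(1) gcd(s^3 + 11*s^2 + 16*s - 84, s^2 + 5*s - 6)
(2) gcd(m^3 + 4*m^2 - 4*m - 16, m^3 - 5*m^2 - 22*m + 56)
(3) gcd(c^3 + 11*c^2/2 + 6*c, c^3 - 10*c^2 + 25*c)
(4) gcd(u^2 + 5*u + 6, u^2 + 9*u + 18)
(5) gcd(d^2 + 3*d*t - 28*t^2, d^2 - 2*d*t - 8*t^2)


(1) = gcd((s - 2)*(s + 6)*(s + 7), (s - 1)*(s + 6)) = s + 6
(2) = gcd((m - 2)*(m + 2)*(m + 4), (m - 7)*(m - 2)*(m + 4)) = m^2 + 2*m - 8
(3) = gcd(c*(c + 3/2)*(c + 4), c*(c - 5)^2) = c
(4) = u + 3
(5) = -d + 4*t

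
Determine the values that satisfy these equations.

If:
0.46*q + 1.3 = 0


Then:
q = -2.83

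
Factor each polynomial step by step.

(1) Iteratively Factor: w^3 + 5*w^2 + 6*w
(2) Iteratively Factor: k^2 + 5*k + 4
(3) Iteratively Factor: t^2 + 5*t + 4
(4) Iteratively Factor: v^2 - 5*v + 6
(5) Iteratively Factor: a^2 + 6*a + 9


(1) = (w + 2)*(w^2 + 3*w) = w*(w + 2)*(w + 3)
(2) = (k + 4)*(k + 1)
(3) = (t + 1)*(t + 4)
(4) = (v - 2)*(v - 3)
(5) = (a + 3)*(a + 3)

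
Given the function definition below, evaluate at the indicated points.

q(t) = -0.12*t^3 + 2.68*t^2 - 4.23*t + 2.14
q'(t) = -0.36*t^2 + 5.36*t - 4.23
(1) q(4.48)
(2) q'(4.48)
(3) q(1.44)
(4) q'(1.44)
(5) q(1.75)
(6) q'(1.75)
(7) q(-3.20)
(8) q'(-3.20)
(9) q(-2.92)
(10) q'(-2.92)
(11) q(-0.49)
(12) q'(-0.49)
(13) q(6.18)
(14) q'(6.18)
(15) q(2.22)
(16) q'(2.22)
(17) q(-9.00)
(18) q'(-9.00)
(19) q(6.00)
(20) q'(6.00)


(1) = 26.19
(2) = 12.56
(3) = 1.25
(4) = 2.74
(5) = 2.30
(6) = 4.05
(7) = 47.05
(8) = -25.07
(9) = 40.33
(10) = -22.95
(11) = 4.87
(12) = -6.94
(13) = 50.03
(14) = 15.15
(15) = 4.64
(16) = 5.89
(17) = 344.77
(18) = -81.63
(19) = 47.32
(20) = 14.97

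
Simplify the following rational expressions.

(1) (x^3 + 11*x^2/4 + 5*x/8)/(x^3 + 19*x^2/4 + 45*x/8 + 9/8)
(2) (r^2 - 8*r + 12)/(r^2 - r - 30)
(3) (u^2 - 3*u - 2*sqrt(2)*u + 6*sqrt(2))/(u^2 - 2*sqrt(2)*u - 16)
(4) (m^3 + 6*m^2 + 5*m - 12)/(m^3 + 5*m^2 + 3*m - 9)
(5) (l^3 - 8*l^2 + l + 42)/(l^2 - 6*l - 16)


(1) = (2*x^2 + 5*x)/(2*x^2 + 9*x + 9)
(2) = (r - 2)/(r + 5)
(3) = (u^2 + u*(-3 - 2*sqrt(2)) + 6*sqrt(2))/(u^2 - 2*sqrt(2)*u - 16)
(4) = (m + 4)/(m + 3)
(5) = (l^2 - 10*l + 21)/(l - 8)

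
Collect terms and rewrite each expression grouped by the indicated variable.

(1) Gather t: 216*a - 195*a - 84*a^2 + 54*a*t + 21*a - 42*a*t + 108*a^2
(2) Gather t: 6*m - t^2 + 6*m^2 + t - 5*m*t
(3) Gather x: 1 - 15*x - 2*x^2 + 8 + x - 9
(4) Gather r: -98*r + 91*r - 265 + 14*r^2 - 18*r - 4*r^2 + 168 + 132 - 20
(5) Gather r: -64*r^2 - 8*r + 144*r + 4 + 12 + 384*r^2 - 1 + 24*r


(1) = 24*a^2 + 12*a*t + 42*a
(2) = 6*m^2 + 6*m - t^2 + t*(1 - 5*m)
(3) = -2*x^2 - 14*x
(4) = 10*r^2 - 25*r + 15
(5) = 320*r^2 + 160*r + 15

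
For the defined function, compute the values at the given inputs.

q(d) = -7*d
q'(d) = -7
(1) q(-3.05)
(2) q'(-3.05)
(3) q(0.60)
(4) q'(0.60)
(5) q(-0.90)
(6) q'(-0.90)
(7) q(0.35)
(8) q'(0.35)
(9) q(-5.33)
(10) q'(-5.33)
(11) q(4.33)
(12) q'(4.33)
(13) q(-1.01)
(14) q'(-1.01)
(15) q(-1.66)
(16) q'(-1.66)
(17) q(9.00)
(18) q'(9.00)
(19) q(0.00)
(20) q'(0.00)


(1) = 21.35
(2) = -7.00
(3) = -4.20
(4) = -7.00
(5) = 6.30
(6) = -7.00
(7) = -2.45
(8) = -7.00
(9) = 37.31
(10) = -7.00
(11) = -30.31
(12) = -7.00
(13) = 7.07
(14) = -7.00
(15) = 11.62
(16) = -7.00
(17) = -63.00
(18) = -7.00
(19) = 0.00
(20) = -7.00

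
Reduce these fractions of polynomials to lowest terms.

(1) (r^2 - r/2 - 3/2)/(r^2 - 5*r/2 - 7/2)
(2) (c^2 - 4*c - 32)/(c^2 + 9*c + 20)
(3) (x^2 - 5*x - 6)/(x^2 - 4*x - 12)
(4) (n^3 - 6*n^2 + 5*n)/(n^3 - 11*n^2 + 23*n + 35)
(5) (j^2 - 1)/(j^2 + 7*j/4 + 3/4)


(1) = (2*r - 3)/(2*r - 7)
(2) = (c - 8)/(c + 5)
(3) = (x + 1)/(x + 2)
(4) = (n^2 - n)/(n^2 - 6*n - 7)
(5) = (4*j - 4)/(4*j + 3)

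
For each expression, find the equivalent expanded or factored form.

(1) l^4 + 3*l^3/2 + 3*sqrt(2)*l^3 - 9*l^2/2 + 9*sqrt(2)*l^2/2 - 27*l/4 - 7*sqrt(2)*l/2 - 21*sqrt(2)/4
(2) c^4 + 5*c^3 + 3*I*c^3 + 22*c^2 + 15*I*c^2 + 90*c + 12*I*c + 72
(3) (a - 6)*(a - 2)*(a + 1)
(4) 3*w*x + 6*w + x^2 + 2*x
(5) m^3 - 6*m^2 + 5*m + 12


(1) = (l + 3/2)*(l - sqrt(2))*(l + sqrt(2)/2)*(l + 7*sqrt(2)/2)
(2) = (c + 1)*(c + 4)*(c - 3*I)*(c + 6*I)
(3) = a^3 - 7*a^2 + 4*a + 12
(4) = (3*w + x)*(x + 2)
(5) = (m - 4)*(m - 3)*(m + 1)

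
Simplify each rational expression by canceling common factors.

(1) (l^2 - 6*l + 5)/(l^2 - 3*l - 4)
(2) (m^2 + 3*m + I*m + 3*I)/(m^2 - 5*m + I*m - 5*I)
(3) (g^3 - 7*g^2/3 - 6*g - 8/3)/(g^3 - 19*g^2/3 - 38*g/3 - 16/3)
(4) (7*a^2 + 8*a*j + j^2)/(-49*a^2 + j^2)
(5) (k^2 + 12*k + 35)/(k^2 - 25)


(1) = (l^2 - 6*l + 5)/(l^2 - 3*l - 4)
(2) = (m + 3)/(m - 5)
(3) = (g - 4)/(g - 8)
(4) = (-a - j)/(7*a - j)
(5) = (k + 7)/(k - 5)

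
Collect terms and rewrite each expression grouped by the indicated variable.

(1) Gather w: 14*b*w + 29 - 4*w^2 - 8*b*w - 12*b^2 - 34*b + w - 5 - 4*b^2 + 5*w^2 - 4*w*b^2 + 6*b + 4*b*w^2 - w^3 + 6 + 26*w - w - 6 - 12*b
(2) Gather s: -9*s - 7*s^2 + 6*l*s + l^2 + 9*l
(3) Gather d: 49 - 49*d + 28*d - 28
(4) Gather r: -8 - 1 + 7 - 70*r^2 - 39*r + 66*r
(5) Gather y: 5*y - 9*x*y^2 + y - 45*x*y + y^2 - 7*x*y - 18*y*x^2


(1) = -16*b^2 - 40*b - w^3 + w^2*(4*b + 1) + w*(-4*b^2 + 6*b + 26) + 24
(2) = l^2 + 9*l - 7*s^2 + s*(6*l - 9)
(3) = 21 - 21*d
(4) = -70*r^2 + 27*r - 2
(5) = y^2*(1 - 9*x) + y*(-18*x^2 - 52*x + 6)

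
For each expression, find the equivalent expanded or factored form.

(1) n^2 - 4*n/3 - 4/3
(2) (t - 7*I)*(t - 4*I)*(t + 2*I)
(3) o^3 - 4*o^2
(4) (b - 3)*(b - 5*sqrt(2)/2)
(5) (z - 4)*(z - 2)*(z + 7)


(1) = (n - 2)*(n + 2/3)
(2) = t^3 - 9*I*t^2 - 6*t - 56*I
(3) = o^2*(o - 4)
(4) = b^2 - 5*sqrt(2)*b/2 - 3*b + 15*sqrt(2)/2
(5) = z^3 + z^2 - 34*z + 56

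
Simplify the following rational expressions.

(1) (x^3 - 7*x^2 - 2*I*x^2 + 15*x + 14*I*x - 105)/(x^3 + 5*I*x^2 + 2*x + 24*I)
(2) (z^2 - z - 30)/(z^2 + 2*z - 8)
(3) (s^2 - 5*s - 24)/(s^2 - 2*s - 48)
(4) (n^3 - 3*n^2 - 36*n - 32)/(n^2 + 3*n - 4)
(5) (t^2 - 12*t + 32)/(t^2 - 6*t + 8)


(1) = (x^2 + x*(-7 - 5*I) + 35*I)/(x^2 + 2*I*x + 8)
(2) = (z^2 - z - 30)/(z^2 + 2*z - 8)
(3) = (s + 3)/(s + 6)
(4) = (n^2 - 7*n - 8)/(n - 1)
(5) = (t - 8)/(t - 2)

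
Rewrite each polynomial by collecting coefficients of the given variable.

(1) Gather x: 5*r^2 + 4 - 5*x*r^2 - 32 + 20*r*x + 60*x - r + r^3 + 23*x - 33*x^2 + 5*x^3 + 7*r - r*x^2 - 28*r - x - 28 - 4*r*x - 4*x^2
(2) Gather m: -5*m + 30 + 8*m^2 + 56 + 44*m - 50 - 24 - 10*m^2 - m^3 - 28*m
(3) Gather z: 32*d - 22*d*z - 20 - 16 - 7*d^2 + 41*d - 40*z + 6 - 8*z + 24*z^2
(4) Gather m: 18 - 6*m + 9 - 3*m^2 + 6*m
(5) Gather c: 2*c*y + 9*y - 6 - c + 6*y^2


(1) = r^3 + 5*r^2 - 22*r + 5*x^3 + x^2*(-r - 37) + x*(-5*r^2 + 16*r + 82) - 56
(2) = -m^3 - 2*m^2 + 11*m + 12
(3) = -7*d^2 + 73*d + 24*z^2 + z*(-22*d - 48) - 30
(4) = 27 - 3*m^2
(5) = c*(2*y - 1) + 6*y^2 + 9*y - 6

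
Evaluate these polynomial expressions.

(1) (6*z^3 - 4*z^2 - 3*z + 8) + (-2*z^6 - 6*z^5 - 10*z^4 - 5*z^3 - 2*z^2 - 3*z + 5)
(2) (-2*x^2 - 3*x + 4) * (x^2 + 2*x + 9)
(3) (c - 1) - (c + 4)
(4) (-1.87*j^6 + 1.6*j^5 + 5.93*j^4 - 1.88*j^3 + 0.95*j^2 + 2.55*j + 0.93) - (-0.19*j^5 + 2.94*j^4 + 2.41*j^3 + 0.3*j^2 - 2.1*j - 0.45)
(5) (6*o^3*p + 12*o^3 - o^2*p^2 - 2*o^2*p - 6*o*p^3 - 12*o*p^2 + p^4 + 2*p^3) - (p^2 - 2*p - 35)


(1) = -2*z^6 - 6*z^5 - 10*z^4 + z^3 - 6*z^2 - 6*z + 13
(2) = -2*x^4 - 7*x^3 - 20*x^2 - 19*x + 36
(3) = -5
(4) = -1.87*j^6 + 1.79*j^5 + 2.99*j^4 - 4.29*j^3 + 0.65*j^2 + 4.65*j + 1.38
(5) = 6*o^3*p + 12*o^3 - o^2*p^2 - 2*o^2*p - 6*o*p^3 - 12*o*p^2 + p^4 + 2*p^3 - p^2 + 2*p + 35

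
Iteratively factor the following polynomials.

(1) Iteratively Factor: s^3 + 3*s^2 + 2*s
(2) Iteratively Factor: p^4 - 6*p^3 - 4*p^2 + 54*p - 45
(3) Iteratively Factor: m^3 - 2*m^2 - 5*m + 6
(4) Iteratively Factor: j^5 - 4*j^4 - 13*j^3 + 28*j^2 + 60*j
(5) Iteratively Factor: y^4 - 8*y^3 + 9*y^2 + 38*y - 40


(1) = (s + 1)*(s^2 + 2*s) = (s + 1)*(s + 2)*(s)
(2) = (p + 3)*(p^3 - 9*p^2 + 23*p - 15) = (p - 5)*(p + 3)*(p^2 - 4*p + 3) = (p - 5)*(p - 1)*(p + 3)*(p - 3)
(3) = (m - 1)*(m^2 - m - 6) = (m - 3)*(m - 1)*(m + 2)
(4) = (j + 2)*(j^4 - 6*j^3 - j^2 + 30*j) = (j + 2)^2*(j^3 - 8*j^2 + 15*j) = j*(j + 2)^2*(j^2 - 8*j + 15) = j*(j - 3)*(j + 2)^2*(j - 5)
(5) = (y - 1)*(y^3 - 7*y^2 + 2*y + 40) = (y - 1)*(y + 2)*(y^2 - 9*y + 20) = (y - 4)*(y - 1)*(y + 2)*(y - 5)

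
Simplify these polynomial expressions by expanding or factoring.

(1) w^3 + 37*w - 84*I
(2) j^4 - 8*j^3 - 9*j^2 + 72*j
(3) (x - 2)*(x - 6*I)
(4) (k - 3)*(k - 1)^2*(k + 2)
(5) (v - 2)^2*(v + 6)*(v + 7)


(1) = (w - 4*I)*(w - 3*I)*(w + 7*I)
(2) = j*(j - 8)*(j - 3)*(j + 3)
(3) = x^2 - 2*x - 6*I*x + 12*I
(4) = k^4 - 3*k^3 - 3*k^2 + 11*k - 6
(5) = v^4 + 9*v^3 - 6*v^2 - 116*v + 168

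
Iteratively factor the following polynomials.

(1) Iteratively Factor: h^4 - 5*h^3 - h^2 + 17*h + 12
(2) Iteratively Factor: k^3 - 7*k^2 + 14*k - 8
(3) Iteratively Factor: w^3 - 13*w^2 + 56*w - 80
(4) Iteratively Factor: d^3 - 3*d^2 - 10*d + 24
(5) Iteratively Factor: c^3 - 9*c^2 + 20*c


(1) = (h + 1)*(h^3 - 6*h^2 + 5*h + 12) = (h - 3)*(h + 1)*(h^2 - 3*h - 4) = (h - 3)*(h + 1)^2*(h - 4)
(2) = (k - 4)*(k^2 - 3*k + 2) = (k - 4)*(k - 2)*(k - 1)
(3) = (w - 4)*(w^2 - 9*w + 20) = (w - 4)^2*(w - 5)
(4) = (d + 3)*(d^2 - 6*d + 8) = (d - 4)*(d + 3)*(d - 2)
(5) = (c - 5)*(c^2 - 4*c) = (c - 5)*(c - 4)*(c)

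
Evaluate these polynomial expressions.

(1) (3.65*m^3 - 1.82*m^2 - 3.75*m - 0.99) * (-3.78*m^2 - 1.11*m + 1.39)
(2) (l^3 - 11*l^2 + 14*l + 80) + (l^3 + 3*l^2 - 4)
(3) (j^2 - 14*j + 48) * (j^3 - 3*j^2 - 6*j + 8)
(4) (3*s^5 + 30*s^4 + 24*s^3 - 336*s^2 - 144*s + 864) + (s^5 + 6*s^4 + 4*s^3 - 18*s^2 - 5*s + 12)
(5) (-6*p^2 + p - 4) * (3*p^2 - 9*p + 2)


(1) = -13.797*m^5 + 2.8281*m^4 + 21.2687*m^3 + 5.3749*m^2 - 4.1136*m - 1.3761
(2) = 2*l^3 - 8*l^2 + 14*l + 76
(3) = j^5 - 17*j^4 + 84*j^3 - 52*j^2 - 400*j + 384
(4) = 4*s^5 + 36*s^4 + 28*s^3 - 354*s^2 - 149*s + 876
(5) = -18*p^4 + 57*p^3 - 33*p^2 + 38*p - 8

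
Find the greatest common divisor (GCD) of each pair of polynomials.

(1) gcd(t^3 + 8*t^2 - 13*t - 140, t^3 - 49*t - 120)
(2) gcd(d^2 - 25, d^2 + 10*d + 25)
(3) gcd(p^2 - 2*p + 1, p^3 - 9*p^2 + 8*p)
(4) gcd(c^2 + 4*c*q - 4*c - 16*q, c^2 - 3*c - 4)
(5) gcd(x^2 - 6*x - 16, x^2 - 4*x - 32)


(1) = gcd((t - 4)*(t + 5)*(t + 7), (t - 8)*(t + 3)*(t + 5)) = t + 5
(2) = gcd((d - 5)*(d + 5), (d + 5)^2) = d + 5
(3) = p - 1
(4) = c - 4
(5) = x - 8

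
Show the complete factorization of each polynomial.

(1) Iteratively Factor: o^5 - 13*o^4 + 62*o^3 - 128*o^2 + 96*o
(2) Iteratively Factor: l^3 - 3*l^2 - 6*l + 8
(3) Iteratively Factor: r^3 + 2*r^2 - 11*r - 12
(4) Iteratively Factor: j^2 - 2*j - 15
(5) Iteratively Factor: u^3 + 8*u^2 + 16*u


(1) = (o - 2)*(o^4 - 11*o^3 + 40*o^2 - 48*o) = (o - 4)*(o - 2)*(o^3 - 7*o^2 + 12*o) = (o - 4)^2*(o - 2)*(o^2 - 3*o) = (o - 4)^2*(o - 3)*(o - 2)*(o)
(2) = (l - 1)*(l^2 - 2*l - 8) = (l - 4)*(l - 1)*(l + 2)
(3) = (r + 4)*(r^2 - 2*r - 3) = (r + 1)*(r + 4)*(r - 3)
(4) = (j + 3)*(j - 5)
(5) = (u)*(u^2 + 8*u + 16) = u*(u + 4)*(u + 4)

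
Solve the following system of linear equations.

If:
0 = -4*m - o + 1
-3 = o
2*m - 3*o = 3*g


Then:
g = 11/3
m = 1
o = -3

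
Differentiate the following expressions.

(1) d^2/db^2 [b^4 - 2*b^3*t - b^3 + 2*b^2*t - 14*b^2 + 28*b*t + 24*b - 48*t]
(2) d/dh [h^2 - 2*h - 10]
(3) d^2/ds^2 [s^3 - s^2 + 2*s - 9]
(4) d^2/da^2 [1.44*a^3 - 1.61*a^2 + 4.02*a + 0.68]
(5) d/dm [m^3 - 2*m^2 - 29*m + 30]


(1) = 12*b^2 - 12*b*t - 6*b + 4*t - 28
(2) = 2*h - 2
(3) = 6*s - 2
(4) = 8.64*a - 3.22
(5) = 3*m^2 - 4*m - 29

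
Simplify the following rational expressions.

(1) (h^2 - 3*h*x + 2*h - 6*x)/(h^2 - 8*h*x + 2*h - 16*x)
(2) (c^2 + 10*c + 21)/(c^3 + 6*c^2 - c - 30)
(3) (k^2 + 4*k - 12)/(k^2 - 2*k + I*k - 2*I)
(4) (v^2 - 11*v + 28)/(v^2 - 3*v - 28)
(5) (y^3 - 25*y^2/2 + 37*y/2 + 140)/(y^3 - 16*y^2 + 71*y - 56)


(1) = (-h + 3*x)/(-h + 8*x)
(2) = (c + 7)/(c^2 + 3*c - 10)
(3) = (k + 6)/(k + I)
(4) = (v - 4)/(v + 4)
(5) = (2*y + 5)/(2*y - 2)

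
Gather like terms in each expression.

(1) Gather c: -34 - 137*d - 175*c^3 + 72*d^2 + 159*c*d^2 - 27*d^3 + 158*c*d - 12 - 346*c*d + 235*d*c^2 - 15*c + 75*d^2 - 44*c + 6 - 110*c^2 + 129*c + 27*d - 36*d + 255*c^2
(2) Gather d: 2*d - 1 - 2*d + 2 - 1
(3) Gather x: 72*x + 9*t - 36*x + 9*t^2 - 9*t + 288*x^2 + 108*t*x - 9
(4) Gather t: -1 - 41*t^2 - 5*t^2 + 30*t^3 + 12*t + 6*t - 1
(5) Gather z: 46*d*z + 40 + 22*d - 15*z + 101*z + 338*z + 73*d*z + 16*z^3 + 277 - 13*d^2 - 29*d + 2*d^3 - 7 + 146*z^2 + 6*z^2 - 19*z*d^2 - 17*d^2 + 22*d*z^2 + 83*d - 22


(1) = -175*c^3 + c^2*(235*d + 145) + c*(159*d^2 - 188*d + 70) - 27*d^3 + 147*d^2 - 146*d - 40
(2) = 0
(3) = 9*t^2 + 288*x^2 + x*(108*t + 36) - 9
(4) = 30*t^3 - 46*t^2 + 18*t - 2
(5) = 2*d^3 - 30*d^2 + 76*d + 16*z^3 + z^2*(22*d + 152) + z*(-19*d^2 + 119*d + 424) + 288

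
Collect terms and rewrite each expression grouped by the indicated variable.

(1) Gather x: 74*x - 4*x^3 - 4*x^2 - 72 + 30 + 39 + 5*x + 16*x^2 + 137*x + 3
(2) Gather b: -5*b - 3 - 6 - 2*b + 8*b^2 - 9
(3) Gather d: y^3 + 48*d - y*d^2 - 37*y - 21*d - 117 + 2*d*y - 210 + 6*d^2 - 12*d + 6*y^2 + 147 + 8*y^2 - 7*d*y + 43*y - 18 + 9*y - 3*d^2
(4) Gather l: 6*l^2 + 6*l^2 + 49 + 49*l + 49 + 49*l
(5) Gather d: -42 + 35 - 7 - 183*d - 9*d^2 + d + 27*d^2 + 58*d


(1) = -4*x^3 + 12*x^2 + 216*x
(2) = 8*b^2 - 7*b - 18
(3) = d^2*(3 - y) + d*(15 - 5*y) + y^3 + 14*y^2 + 15*y - 198
(4) = 12*l^2 + 98*l + 98
(5) = 18*d^2 - 124*d - 14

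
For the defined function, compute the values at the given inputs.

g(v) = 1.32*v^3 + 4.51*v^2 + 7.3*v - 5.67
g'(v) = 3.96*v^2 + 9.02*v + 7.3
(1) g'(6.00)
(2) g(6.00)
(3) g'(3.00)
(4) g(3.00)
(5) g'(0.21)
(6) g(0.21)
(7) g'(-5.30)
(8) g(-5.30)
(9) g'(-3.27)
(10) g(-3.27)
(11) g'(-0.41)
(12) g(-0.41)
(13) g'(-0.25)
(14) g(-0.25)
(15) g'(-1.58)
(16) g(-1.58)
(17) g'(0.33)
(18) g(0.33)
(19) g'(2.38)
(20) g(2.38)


(1) = 203.98
(2) = 485.61
(3) = 70.00
(4) = 92.46
(5) = 9.37
(6) = -3.93
(7) = 70.73
(8) = -114.19
(9) = 20.15
(10) = -27.47
(11) = 4.27
(12) = -8.00
(13) = 5.29
(14) = -7.23
(15) = 2.93
(16) = -11.15
(17) = 10.71
(18) = -2.72
(19) = 51.20
(20) = 55.05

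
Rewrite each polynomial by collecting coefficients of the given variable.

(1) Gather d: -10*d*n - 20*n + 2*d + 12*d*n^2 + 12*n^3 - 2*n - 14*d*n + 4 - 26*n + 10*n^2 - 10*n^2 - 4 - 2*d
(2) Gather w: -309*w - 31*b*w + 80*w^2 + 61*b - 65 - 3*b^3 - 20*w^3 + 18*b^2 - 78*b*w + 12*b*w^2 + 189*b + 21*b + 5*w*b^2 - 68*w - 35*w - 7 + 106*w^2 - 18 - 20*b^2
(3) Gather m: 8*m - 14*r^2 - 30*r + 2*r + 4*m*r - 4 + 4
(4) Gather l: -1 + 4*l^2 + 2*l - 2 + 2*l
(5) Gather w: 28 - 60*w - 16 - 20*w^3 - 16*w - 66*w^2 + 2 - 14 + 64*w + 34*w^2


(1) = d*(12*n^2 - 24*n) + 12*n^3 - 48*n
(2) = -3*b^3 - 2*b^2 + 271*b - 20*w^3 + w^2*(12*b + 186) + w*(5*b^2 - 109*b - 412) - 90
(3) = m*(4*r + 8) - 14*r^2 - 28*r
(4) = 4*l^2 + 4*l - 3
(5) = -20*w^3 - 32*w^2 - 12*w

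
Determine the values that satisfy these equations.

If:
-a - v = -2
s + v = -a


Then:
a = 2 - v
s = -2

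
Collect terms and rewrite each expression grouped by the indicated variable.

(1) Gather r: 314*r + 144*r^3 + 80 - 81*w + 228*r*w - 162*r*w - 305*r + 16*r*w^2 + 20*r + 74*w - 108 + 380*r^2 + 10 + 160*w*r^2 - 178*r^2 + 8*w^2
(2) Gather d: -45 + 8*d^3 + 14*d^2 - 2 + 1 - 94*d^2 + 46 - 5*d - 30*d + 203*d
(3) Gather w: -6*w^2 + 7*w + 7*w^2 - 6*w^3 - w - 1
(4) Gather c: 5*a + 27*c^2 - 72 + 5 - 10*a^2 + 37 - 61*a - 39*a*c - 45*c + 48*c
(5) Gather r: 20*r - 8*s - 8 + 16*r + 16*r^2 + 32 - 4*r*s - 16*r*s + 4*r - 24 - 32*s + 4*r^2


(1) = 144*r^3 + r^2*(160*w + 202) + r*(16*w^2 + 66*w + 29) + 8*w^2 - 7*w - 18
(2) = 8*d^3 - 80*d^2 + 168*d
(3) = -6*w^3 + w^2 + 6*w - 1
(4) = -10*a^2 - 56*a + 27*c^2 + c*(3 - 39*a) - 30
(5) = 20*r^2 + r*(40 - 20*s) - 40*s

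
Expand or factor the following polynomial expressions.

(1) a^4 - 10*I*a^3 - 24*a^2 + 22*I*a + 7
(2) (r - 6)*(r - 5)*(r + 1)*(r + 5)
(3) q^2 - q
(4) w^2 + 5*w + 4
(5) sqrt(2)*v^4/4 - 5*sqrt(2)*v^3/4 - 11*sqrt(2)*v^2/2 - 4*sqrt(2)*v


(1) = (a - 7*I)*(a - I)^3
(2) = r^4 - 5*r^3 - 31*r^2 + 125*r + 150
(3) = q*(q - 1)
(4) = (w + 1)*(w + 4)
(5) = v*(v/2 + 1)*(v - 8)*(sqrt(2)*v/2 + sqrt(2)/2)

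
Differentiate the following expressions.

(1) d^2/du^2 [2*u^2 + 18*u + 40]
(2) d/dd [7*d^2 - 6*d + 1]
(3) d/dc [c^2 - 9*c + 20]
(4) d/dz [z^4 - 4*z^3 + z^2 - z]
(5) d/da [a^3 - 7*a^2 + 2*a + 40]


(1) = 4
(2) = 14*d - 6
(3) = 2*c - 9
(4) = 4*z^3 - 12*z^2 + 2*z - 1
(5) = 3*a^2 - 14*a + 2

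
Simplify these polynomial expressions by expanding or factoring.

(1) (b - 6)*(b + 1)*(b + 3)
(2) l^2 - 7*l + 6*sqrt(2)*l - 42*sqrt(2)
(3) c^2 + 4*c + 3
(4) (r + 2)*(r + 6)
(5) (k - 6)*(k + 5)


(1) = b^3 - 2*b^2 - 21*b - 18
(2) = (l - 7)*(l + 6*sqrt(2))
(3) = (c + 1)*(c + 3)
(4) = r^2 + 8*r + 12
(5) = k^2 - k - 30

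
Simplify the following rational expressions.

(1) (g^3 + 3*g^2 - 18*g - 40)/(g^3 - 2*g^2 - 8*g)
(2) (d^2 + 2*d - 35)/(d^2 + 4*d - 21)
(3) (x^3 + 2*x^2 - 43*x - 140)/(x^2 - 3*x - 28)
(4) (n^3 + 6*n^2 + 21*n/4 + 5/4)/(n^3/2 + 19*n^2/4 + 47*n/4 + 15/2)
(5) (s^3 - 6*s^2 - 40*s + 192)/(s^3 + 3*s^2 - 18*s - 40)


(1) = (g + 5)/g
(2) = (d - 5)/(d - 3)
(3) = x + 5
(4) = (4*n^3 + 24*n^2 + 21*n + 5)/(2*n^3 + 19*n^2 + 47*n + 30)
(5) = (s^2 - 2*s - 48)/(s^2 + 7*s + 10)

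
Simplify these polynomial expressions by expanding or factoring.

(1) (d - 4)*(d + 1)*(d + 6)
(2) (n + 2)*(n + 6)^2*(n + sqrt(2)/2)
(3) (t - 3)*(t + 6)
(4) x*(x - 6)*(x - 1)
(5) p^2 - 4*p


(1) = d^3 + 3*d^2 - 22*d - 24
(2) = n^4 + sqrt(2)*n^3/2 + 14*n^3 + 7*sqrt(2)*n^2 + 60*n^2 + 30*sqrt(2)*n + 72*n + 36*sqrt(2)
(3) = t^2 + 3*t - 18
(4) = x^3 - 7*x^2 + 6*x
(5) = p*(p - 4)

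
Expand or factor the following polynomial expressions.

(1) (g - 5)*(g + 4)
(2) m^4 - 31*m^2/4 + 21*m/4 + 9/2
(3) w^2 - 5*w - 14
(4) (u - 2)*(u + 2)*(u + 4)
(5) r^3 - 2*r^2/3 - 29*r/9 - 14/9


(1) = g^2 - g - 20
(2) = (m - 2)*(m - 3/2)*(m + 1/2)*(m + 3)
(3) = (w - 7)*(w + 2)
(4) = u^3 + 4*u^2 - 4*u - 16
(5) = (r - 7/3)*(r + 2/3)*(r + 1)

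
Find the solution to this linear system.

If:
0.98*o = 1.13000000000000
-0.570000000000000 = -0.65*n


Then:
n = 0.88
o = 1.15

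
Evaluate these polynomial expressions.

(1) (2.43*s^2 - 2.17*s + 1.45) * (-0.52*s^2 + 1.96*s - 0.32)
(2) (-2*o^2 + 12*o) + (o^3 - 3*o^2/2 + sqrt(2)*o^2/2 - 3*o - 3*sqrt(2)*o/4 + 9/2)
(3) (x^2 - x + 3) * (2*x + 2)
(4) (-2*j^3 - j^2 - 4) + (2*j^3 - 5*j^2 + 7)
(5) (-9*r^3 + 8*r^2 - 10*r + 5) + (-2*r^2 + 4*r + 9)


(1) = -1.2636*s^4 + 5.8912*s^3 - 5.7848*s^2 + 3.5364*s - 0.464
(2) = o^3 - 7*o^2/2 + sqrt(2)*o^2/2 - 3*sqrt(2)*o/4 + 9*o + 9/2
(3) = 2*x^3 + 4*x + 6
(4) = 3 - 6*j^2
(5) = -9*r^3 + 6*r^2 - 6*r + 14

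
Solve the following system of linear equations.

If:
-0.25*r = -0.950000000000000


Then:
r = 3.80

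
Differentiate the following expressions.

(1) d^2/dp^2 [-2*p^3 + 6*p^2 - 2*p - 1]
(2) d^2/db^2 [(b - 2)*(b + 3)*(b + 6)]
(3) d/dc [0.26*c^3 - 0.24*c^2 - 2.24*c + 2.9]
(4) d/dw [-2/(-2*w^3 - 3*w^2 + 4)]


(1) = 12 - 12*p
(2) = 6*b + 14
(3) = 0.78*c^2 - 0.48*c - 2.24
(4) = 12*w*(-w - 1)/(2*w^3 + 3*w^2 - 4)^2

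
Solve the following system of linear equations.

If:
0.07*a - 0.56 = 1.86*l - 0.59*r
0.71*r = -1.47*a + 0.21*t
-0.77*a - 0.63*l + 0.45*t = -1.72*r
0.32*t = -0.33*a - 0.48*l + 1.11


Then:
a = 0.82
l = -0.49
r = -0.69
t = 3.36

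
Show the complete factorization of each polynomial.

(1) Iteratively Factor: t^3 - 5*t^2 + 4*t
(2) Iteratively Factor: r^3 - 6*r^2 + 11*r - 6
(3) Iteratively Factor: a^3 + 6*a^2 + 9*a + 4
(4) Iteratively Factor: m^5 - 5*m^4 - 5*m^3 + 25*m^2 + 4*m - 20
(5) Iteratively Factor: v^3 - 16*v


(1) = (t - 4)*(t^2 - t) = t*(t - 4)*(t - 1)
(2) = (r - 3)*(r^2 - 3*r + 2) = (r - 3)*(r - 2)*(r - 1)
(3) = (a + 1)*(a^2 + 5*a + 4) = (a + 1)^2*(a + 4)
(4) = (m - 1)*(m^4 - 4*m^3 - 9*m^2 + 16*m + 20) = (m - 5)*(m - 1)*(m^3 + m^2 - 4*m - 4) = (m - 5)*(m - 1)*(m + 1)*(m^2 - 4) = (m - 5)*(m - 1)*(m + 1)*(m + 2)*(m - 2)
(5) = (v - 4)*(v^2 + 4*v) = v*(v - 4)*(v + 4)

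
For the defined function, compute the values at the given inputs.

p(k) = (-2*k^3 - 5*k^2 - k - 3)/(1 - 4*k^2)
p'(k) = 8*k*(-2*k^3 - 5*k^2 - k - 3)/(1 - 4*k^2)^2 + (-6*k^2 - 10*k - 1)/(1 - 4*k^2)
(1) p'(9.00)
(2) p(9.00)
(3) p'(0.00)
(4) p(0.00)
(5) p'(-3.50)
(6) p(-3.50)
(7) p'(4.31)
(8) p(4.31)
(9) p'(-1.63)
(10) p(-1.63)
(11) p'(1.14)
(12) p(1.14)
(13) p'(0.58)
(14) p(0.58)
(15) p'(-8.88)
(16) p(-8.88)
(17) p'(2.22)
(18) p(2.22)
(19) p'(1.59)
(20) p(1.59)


(1) = 0.49
(2) = 5.80
(3) = -1.00
(4) = -3.00
(5) = 0.52
(6) = -0.52
(7) = 0.45
(8) = 3.55
(9) = 0.91
(10) = 0.62
(11) = -2.23
(12) = 3.24
(13) = -194.06
(14) = 16.35
(15) = 0.50
(16) = -3.22
(17) = 0.20
(18) = 2.77
(19) = -0.35
(20) = 2.77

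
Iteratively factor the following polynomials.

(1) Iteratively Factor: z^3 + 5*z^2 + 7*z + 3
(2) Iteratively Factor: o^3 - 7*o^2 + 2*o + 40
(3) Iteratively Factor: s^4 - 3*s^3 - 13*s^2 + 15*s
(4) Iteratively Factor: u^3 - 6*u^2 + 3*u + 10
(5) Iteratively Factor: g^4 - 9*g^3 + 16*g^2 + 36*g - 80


(1) = (z + 1)*(z^2 + 4*z + 3) = (z + 1)^2*(z + 3)
(2) = (o - 5)*(o^2 - 2*o - 8) = (o - 5)*(o + 2)*(o - 4)
(3) = (s)*(s^3 - 3*s^2 - 13*s + 15) = s*(s - 1)*(s^2 - 2*s - 15) = s*(s - 1)*(s + 3)*(s - 5)
(4) = (u - 2)*(u^2 - 4*u - 5) = (u - 5)*(u - 2)*(u + 1)
(5) = (g - 2)*(g^3 - 7*g^2 + 2*g + 40) = (g - 4)*(g - 2)*(g^2 - 3*g - 10) = (g - 4)*(g - 2)*(g + 2)*(g - 5)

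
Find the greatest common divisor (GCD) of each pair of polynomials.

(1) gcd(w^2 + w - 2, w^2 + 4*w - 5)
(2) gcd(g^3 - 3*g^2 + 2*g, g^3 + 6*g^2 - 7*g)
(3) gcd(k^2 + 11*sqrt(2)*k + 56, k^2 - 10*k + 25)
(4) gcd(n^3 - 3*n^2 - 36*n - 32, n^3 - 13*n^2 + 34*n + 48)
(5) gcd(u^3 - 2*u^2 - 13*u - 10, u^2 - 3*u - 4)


(1) = gcd((w - 1)*(w + 2), (w - 1)*(w + 5)) = w - 1
(2) = g^2 - g
(3) = gcd((k + 4*sqrt(2))*(k + 7*sqrt(2)), (k - 5)^2) = 1
(4) = gcd((n - 8)*(n + 1)*(n + 4), (n - 8)*(n - 6)*(n + 1)) = n^2 - 7*n - 8
(5) = u + 1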